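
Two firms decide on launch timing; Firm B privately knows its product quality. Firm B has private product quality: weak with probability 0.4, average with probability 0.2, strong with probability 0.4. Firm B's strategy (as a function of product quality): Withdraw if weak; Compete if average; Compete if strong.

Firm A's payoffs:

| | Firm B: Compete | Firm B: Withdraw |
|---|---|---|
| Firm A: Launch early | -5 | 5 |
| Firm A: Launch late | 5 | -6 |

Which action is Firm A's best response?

E[Launch early] = 0.4·(5) + 0.2·(-5) + 0.4·(-5) = -1
E[Launch late] = 0.4·(-6) + 0.2·(5) + 0.4·(5) = 0.6
Best response: Launch late (0.6 is the largest).

Launch late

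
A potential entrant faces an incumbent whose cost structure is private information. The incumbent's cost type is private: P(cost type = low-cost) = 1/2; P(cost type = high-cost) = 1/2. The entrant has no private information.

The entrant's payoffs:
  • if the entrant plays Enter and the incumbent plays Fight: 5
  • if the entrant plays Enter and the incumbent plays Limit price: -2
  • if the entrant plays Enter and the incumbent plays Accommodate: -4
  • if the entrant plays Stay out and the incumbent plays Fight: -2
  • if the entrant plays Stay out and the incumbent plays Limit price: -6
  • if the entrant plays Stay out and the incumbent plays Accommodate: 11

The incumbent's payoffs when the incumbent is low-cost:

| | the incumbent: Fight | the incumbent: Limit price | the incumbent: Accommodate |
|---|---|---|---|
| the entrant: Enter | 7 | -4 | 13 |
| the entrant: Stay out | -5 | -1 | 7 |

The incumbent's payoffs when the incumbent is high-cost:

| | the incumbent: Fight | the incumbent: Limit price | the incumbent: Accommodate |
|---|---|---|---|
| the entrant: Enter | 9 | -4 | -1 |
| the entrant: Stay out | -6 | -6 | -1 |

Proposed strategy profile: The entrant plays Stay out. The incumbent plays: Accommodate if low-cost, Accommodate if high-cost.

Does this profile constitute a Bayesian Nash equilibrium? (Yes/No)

A profile is a BNE iff every type of every player is best-responding given beliefs about the other side.
The entrant plays Stay out: E[Stay out] = 1/2·(11) + 1/2·(11) = 11; E[Enter] = -4. Best-responding. ✓
The incumbent (cost type low-cost), facing Stay out: Fight gives -5, Limit price gives -1, Accommodate gives 7. Proposed Accommodate is best. ✓
The incumbent (cost type high-cost), facing Stay out: Fight gives -6, Limit price gives -6, Accommodate gives -1. Proposed Accommodate is best. ✓

Yes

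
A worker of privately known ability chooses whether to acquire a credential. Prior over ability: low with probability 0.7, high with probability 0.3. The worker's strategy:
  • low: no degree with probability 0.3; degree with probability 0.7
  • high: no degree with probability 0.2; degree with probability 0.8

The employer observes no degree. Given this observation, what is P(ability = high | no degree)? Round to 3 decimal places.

P(no degree) = 0.7·0.3 + 0.3·0.2 = 0.27
P(high | no degree) = (0.3·0.2) / 0.27 = 0.06 / 0.27 = 0.222222

0.222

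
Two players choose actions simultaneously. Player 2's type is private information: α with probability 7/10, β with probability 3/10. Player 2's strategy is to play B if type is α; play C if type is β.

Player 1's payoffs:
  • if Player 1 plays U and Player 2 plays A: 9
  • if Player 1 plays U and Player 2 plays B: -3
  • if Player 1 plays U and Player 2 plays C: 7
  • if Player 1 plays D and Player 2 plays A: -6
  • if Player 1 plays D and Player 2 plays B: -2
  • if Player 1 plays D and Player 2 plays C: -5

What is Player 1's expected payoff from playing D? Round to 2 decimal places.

-2.90

E[D] = 7/10·(-2) + 3/10·(-5) = (-7/5) + (-3/2) = -29/10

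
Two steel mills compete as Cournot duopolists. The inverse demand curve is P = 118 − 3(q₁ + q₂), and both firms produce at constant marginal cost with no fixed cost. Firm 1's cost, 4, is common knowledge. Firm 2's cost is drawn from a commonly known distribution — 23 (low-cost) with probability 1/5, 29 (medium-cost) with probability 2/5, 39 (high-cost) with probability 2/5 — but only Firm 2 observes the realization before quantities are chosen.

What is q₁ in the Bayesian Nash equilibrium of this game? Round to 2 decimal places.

15.76

Type-c best response for Firm 2: q₂(c) = (118 − c)/6 − q₁/2.
Firm 1 maximizes expected profit; its first-order condition is 118 − 6q₁ − 3E[q₂] − 4 = 0.
Substituting E[q₂] and solving: E[c₂] = 31.8, so q₁ = (118 − 2·4 + 31.8)/9 = 15.7556.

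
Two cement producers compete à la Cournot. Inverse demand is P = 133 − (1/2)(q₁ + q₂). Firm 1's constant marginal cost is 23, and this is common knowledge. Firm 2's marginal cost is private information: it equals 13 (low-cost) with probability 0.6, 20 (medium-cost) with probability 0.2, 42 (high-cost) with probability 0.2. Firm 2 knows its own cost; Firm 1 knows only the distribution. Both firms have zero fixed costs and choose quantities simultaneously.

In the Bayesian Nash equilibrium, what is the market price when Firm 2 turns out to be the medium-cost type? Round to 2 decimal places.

58.63

Firm 2 with cost c maximizes (133 − (1/2)(q₁+q₂) − c)·q₂, giving q₂(c) = (133 − c − (1/2)q₁).
E[c₂] = 0.6·13 + 0.2·20 + 0.2·42 = 20.2
Firm 1's FOC against E[q₂] yields q₁ = (133 − 2·23 + E[c₂])/(3/2) = (133 − 46 + 20.2)/(3/2) = 71.4667.
q₂(medium-cost) = 77.2667, so P = 133 − (1/2)·(71.4667 + 77.2667) = 58.6333.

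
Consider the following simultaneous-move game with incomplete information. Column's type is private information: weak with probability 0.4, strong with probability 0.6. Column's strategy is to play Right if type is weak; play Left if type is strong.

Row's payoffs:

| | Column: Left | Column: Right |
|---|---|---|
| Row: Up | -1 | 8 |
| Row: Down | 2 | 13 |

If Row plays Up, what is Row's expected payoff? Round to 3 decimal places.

2.600

E[Up] = 0.4·8 + 0.6·(-1) = 3.2 + (-0.6) = 2.6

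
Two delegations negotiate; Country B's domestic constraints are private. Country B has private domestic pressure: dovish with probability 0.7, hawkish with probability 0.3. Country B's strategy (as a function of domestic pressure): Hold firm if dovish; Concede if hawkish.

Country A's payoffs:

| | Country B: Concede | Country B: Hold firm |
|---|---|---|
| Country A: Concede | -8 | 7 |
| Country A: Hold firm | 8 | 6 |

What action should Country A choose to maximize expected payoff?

Compute Country A's expected payoff for each action, taking the expectation over Country B's type.
E[Concede] = 0.7·(7) + 0.3·(-8) = 2.5
E[Hold firm] = 0.7·(6) + 0.3·(8) = 6.6
Best response: Hold firm (6.6 is the largest).

Hold firm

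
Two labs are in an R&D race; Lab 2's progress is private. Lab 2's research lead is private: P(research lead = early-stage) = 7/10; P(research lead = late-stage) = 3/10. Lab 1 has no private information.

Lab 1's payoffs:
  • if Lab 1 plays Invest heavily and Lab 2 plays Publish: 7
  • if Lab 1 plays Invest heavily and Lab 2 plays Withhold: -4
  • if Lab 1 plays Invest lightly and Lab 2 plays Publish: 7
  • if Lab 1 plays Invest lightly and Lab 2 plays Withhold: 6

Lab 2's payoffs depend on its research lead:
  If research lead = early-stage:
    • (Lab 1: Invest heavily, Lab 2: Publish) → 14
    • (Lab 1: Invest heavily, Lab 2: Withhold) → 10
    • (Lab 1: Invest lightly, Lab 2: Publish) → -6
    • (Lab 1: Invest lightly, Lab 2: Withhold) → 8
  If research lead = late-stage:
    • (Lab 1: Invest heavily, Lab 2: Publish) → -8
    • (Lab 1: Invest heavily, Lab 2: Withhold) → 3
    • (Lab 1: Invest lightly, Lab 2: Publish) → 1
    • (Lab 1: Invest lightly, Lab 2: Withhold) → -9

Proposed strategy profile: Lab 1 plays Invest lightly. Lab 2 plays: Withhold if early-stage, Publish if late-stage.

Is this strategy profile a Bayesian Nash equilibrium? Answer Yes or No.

Lab 1 plays Invest lightly: E[Invest lightly] = 7/10·(6) + 3/10·(7) = 63/10; E[Invest heavily] = -7/10. Best-responding. ✓
Lab 2 (research lead early-stage), facing Invest lightly: Publish gives -6, Withhold gives 8. Proposed Withhold is best. ✓
Lab 2 (research lead late-stage), facing Invest lightly: Publish gives 1, Withhold gives -9. Proposed Publish is best. ✓

Yes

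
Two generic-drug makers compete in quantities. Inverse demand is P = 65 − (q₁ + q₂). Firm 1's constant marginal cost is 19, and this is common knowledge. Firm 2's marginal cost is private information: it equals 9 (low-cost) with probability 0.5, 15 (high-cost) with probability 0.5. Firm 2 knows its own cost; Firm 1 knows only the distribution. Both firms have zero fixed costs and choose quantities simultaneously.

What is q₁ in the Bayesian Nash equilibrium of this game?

13

Type-c best response for Firm 2: q₂(c) = (65 − c)/2 − q₁/2.
Firm 1 maximizes expected profit; its first-order condition is 65 − 2q₁ − E[q₂] − 19 = 0.
Substituting E[q₂] and solving: E[c₂] = 12, so q₁ = (65 − 2·19 + 12)/3 = 13.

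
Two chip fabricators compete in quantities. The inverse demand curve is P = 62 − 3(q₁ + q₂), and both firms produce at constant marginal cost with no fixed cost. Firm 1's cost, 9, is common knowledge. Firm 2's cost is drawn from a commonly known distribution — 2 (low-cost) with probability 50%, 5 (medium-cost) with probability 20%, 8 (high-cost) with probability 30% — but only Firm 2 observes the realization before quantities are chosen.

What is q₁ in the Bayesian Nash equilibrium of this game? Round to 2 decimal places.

Type-c best response for Firm 2: q₂(c) = (62 − c)/6 − q₁/2.
Firm 1 maximizes expected profit; its first-order condition is 62 − 6q₁ − 3E[q₂] − 9 = 0.
Substituting E[q₂] and solving: E[c₂] = 4.4, so q₁ = (62 − 2·9 + 4.4)/9 = 5.37778.

5.38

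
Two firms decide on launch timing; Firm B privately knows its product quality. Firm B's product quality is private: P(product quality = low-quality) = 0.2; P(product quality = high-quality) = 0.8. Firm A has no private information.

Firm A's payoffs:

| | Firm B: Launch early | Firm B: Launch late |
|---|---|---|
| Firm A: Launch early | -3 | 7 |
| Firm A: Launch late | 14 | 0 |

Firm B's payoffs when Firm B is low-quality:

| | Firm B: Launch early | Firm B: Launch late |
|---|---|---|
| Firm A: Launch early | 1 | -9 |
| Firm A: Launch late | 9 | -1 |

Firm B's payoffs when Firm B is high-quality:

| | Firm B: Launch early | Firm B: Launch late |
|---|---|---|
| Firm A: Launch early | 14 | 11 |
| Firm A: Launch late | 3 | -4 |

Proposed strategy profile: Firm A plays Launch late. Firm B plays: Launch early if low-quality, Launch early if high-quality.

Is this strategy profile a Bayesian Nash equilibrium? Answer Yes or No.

Firm A plays Launch late: E[Launch late] = 0.2·(14) + 0.8·(14) = 14; E[Launch early] = -3. Best-responding. ✓
Firm B (product quality low-quality), facing Launch late: Launch early gives 9, Launch late gives -1. Proposed Launch early is best. ✓
Firm B (product quality high-quality), facing Launch late: Launch early gives 3, Launch late gives -4. Proposed Launch early is best. ✓

Yes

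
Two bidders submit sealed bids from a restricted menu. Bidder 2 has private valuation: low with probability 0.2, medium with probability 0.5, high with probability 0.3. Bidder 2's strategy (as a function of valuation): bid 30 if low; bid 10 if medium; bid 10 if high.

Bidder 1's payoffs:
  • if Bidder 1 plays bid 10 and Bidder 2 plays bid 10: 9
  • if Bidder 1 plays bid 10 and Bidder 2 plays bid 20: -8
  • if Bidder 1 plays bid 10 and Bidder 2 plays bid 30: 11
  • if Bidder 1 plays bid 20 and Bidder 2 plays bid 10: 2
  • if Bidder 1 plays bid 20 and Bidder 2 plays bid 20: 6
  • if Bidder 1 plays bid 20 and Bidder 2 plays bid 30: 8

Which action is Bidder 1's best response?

bid 10

E[bid 10] = 0.2·(11) + 0.5·(9) + 0.3·(9) = 9.4
E[bid 20] = 0.2·(8) + 0.5·(2) + 0.3·(2) = 3.2
Best response: bid 10 (9.4 is the largest).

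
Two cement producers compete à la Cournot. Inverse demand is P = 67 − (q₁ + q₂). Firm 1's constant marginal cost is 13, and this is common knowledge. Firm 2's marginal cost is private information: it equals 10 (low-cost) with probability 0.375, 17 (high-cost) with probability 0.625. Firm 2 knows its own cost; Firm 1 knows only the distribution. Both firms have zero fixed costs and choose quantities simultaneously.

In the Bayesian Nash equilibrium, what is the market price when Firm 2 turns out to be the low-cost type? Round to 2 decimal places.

29.27

Each type of Firm 2 best-responds to q₁; Firm 1 best-responds to the expected q₂ over Firm 2's types.
Firm 2 with cost c maximizes (67 − (q₁+q₂) − c)·q₂, giving q₂(c) = (67 − c − q₁)/2.
E[c₂] = 0.375·10 + 0.625·17 = 14.375
Firm 1's FOC against E[q₂] yields q₁ = (67 − 2·13 + E[c₂])/3 = (67 − 26 + 14.375)/3 = 18.4583.
q₂(low-cost) = 19.2708, so P = 67 − (18.4583 + 19.2708) = 29.2708.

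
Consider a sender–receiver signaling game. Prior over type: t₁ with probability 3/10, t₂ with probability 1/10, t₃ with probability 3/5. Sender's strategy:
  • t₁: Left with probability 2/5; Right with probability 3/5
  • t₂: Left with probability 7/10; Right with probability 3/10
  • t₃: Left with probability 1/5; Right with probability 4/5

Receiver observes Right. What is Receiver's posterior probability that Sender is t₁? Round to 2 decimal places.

P(Right) = (3/10)·(3/5) + (1/10)·(3/10) + (3/5)·(4/5) = 69/100
P(t₁ | Right) = ((3/10)·(3/5)) / (69/100) = (9/50) / (69/100) = 6/23

0.26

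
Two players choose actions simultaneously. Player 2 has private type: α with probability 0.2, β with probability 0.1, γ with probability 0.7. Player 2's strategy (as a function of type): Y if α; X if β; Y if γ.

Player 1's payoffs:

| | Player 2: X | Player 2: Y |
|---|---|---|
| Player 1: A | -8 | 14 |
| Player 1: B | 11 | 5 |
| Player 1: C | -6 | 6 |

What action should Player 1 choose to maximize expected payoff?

E[A] = 0.2·(14) + 0.1·(-8) + 0.7·(14) = 11.8
E[B] = 0.2·(5) + 0.1·(11) + 0.7·(5) = 5.6
E[C] = 0.2·(6) + 0.1·(-6) + 0.7·(6) = 4.8
Best response: A (11.8 is the largest).

A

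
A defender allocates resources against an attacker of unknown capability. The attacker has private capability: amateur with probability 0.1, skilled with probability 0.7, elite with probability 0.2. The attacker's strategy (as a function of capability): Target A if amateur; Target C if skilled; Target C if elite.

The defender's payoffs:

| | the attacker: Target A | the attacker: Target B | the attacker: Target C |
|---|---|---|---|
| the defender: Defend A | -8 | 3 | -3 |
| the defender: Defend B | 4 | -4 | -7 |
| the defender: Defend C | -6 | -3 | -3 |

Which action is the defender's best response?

Compute the defender's expected payoff for each action, taking the expectation over the attacker's type.
E[Defend A] = 0.1·(-8) + 0.7·(-3) + 0.2·(-3) = -3.5
E[Defend B] = 0.1·(4) + 0.7·(-7) + 0.2·(-7) = -5.9
E[Defend C] = 0.1·(-6) + 0.7·(-3) + 0.2·(-3) = -3.3
Best response: Defend C (-3.3 is the largest).

Defend C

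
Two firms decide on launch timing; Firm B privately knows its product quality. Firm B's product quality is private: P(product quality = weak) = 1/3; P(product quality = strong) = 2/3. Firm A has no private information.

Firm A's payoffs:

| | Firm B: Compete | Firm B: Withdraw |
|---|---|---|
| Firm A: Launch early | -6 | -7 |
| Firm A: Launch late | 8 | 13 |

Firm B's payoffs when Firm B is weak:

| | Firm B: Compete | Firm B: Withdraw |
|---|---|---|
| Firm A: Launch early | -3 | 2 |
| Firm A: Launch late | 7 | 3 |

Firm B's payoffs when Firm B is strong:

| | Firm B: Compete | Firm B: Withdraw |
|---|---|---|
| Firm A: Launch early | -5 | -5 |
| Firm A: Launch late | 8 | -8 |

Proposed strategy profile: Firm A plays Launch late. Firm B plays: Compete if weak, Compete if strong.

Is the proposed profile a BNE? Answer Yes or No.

Firm A plays Launch late: E[Launch late] = 1/3·(8) + 2/3·(8) = 8; E[Launch early] = -6. Best-responding. ✓
Firm B (product quality weak), facing Launch late: Compete gives 7, Withdraw gives 3. Proposed Compete is best. ✓
Firm B (product quality strong), facing Launch late: Compete gives 8, Withdraw gives -8. Proposed Compete is best. ✓

Yes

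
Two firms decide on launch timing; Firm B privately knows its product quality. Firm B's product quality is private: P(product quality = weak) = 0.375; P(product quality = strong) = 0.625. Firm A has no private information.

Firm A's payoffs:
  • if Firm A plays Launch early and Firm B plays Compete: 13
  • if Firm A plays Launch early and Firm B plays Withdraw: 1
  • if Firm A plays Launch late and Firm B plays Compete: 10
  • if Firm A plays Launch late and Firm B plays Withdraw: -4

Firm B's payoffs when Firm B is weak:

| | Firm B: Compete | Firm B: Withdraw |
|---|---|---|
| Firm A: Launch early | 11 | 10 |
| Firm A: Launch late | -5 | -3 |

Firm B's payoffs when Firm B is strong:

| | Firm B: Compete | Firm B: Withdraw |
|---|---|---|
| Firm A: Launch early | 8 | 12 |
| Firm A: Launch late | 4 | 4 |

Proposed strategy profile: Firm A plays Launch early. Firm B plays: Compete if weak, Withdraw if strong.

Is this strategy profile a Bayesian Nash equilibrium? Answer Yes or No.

Yes

Firm A plays Launch early: E[Launch early] = 0.375·(13) + 0.625·(1) = 5.5; E[Launch late] = 1.25. Best-responding. ✓
Firm B (product quality weak), facing Launch early: Compete gives 11, Withdraw gives 10. Proposed Compete is best. ✓
Firm B (product quality strong), facing Launch early: Compete gives 8, Withdraw gives 12. Proposed Withdraw is best. ✓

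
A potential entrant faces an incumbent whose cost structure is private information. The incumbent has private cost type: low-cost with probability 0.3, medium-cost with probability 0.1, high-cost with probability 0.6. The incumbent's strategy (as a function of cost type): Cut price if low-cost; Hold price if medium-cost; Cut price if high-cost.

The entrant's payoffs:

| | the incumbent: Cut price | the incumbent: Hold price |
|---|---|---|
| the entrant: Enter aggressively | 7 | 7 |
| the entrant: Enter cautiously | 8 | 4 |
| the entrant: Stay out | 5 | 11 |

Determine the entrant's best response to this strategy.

E[Enter aggressively] = 0.3·(7) + 0.1·(7) + 0.6·(7) = 7
E[Enter cautiously] = 0.3·(8) + 0.1·(4) + 0.6·(8) = 7.6
E[Stay out] = 0.3·(5) + 0.1·(11) + 0.6·(5) = 5.6
Best response: Enter cautiously (7.6 is the largest).

Enter cautiously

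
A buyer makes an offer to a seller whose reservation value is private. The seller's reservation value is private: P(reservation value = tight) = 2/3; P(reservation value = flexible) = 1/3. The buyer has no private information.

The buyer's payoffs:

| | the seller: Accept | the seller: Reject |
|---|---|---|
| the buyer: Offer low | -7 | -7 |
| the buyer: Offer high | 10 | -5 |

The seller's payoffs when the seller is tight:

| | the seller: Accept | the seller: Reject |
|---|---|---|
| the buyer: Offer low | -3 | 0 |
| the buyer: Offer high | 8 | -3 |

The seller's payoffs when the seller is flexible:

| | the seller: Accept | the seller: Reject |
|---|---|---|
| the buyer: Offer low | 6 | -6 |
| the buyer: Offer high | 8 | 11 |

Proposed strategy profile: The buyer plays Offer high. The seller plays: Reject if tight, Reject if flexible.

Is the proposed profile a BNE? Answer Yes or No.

The buyer plays Offer high: E[Offer high] = 2/3·(-5) + 1/3·(-5) = -5; E[Offer low] = -7. Best-responding. ✓
The seller (reservation value tight), facing Offer high: Accept gives 8, Reject gives -3. Proposed Reject is not best — profitable deviation exists. ✗
The seller (reservation value flexible), facing Offer high: Accept gives 8, Reject gives 11. Proposed Reject is best. ✓

No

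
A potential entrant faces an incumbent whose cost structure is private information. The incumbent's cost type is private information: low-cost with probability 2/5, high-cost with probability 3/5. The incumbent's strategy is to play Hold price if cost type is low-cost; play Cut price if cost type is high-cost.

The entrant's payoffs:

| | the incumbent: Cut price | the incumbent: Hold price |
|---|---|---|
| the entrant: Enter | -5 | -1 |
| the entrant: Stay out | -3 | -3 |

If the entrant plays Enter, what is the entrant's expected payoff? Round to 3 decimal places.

E[Enter] = 2/5·(-1) + 3/5·(-5) = (-2/5) + (-3) = -17/5

-3.400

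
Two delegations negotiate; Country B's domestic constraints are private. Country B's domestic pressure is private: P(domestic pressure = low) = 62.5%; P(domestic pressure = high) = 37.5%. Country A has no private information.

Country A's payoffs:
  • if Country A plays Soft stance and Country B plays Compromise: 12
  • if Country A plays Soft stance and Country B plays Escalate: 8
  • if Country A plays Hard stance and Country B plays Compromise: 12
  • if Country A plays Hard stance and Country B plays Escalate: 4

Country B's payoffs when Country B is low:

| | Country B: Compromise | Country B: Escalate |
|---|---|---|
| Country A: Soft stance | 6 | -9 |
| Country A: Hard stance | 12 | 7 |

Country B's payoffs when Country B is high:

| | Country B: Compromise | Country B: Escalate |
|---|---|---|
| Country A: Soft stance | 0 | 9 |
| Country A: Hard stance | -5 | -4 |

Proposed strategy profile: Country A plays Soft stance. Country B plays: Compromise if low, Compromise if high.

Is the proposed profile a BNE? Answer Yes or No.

No

Country A plays Soft stance: E[Soft stance] = 0.625·(12) + 0.375·(12) = 12; E[Hard stance] = 12. Best-responding. ✓
Country B (domestic pressure low), facing Soft stance: Compromise gives 6, Escalate gives -9. Proposed Compromise is best. ✓
Country B (domestic pressure high), facing Soft stance: Compromise gives 0, Escalate gives 9. Proposed Compromise is not best — profitable deviation exists. ✗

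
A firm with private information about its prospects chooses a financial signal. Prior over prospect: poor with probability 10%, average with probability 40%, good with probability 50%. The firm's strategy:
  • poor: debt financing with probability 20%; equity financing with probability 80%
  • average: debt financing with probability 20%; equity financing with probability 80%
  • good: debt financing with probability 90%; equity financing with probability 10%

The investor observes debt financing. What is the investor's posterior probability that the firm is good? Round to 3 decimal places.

0.818

P(debt financing) = 0.1·0.2 + 0.4·0.2 + 0.5·0.9 = 0.55
P(good | debt financing) = (0.5·0.9) / 0.55 = 0.45 / 0.55 = 0.818182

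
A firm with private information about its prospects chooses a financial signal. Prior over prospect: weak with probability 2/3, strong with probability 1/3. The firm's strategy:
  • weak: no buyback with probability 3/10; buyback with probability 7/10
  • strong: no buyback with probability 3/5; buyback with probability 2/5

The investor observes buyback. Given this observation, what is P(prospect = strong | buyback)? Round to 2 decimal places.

Apply Bayes' rule using the sender's strategy as the likelihood.
P(buyback) = (2/3)·(7/10) + (1/3)·(2/5) = 3/5
P(strong | buyback) = ((1/3)·(2/5)) / (3/5) = (2/15) / (3/5) = 2/9

0.22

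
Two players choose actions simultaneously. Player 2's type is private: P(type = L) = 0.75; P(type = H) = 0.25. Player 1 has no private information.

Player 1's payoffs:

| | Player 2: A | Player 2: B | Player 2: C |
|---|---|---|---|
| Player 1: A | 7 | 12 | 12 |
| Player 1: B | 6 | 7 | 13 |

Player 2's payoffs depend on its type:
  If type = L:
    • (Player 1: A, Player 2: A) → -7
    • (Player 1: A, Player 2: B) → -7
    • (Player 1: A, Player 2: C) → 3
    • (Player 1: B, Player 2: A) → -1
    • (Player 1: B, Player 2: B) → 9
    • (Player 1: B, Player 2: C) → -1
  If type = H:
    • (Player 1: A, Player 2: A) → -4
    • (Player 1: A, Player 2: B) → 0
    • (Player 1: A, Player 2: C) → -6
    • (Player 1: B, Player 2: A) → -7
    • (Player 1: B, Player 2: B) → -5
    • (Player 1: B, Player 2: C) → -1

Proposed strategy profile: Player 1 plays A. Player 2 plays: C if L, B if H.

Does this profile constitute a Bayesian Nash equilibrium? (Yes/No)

Player 1 plays A: E[A] = 0.75·(12) + 0.25·(12) = 12; E[B] = 11.5. Best-responding. ✓
Player 2 (type L), facing A: A gives -7, B gives -7, C gives 3. Proposed C is best. ✓
Player 2 (type H), facing A: A gives -4, B gives 0, C gives -6. Proposed B is best. ✓

Yes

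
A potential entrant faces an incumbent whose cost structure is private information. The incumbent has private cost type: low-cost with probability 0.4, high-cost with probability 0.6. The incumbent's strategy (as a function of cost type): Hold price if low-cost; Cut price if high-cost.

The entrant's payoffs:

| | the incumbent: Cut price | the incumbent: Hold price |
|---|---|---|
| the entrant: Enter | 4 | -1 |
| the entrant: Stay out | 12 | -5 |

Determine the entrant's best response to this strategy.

E[Enter] = 0.4·(-1) + 0.6·(4) = 2
E[Stay out] = 0.4·(-5) + 0.6·(12) = 5.2
Best response: Stay out (5.2 is the largest).

Stay out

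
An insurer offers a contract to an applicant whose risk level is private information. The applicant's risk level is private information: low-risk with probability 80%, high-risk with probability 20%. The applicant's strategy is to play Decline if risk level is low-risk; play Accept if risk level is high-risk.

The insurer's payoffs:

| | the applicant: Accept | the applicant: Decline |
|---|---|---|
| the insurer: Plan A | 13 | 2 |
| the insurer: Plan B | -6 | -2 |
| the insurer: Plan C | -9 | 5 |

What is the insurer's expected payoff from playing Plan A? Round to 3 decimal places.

4.200

E[Plan A] = 0.8·2 + 0.2·13 = 1.6 + 2.6 = 4.2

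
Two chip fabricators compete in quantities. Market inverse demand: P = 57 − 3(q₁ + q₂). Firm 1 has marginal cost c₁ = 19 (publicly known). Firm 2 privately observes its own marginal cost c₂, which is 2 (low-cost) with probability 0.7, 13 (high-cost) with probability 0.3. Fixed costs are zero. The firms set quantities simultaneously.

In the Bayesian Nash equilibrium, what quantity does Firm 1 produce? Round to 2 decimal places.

2.70

Type-c best response for Firm 2: q₂(c) = (57 − c)/6 − q₁/2.
Firm 1 maximizes expected profit; its first-order condition is 57 − 6q₁ − 3E[q₂] − 19 = 0.
Substituting E[q₂] and solving: E[c₂] = 5.3, so q₁ = (57 − 2·19 + 5.3)/9 = 2.7.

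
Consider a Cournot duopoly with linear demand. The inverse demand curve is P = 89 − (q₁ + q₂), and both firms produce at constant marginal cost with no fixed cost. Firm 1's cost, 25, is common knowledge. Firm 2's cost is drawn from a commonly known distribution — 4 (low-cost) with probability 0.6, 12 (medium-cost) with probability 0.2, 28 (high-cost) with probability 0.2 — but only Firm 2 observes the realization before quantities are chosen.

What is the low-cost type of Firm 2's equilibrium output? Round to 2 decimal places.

Firm 2 with cost c maximizes (89 − (q₁+q₂) − c)·q₂, giving q₂(c) = (89 − c − q₁)/2.
E[c₂] = 0.6·4 + 0.2·12 + 0.2·28 = 10.4
Firm 1's FOC against E[q₂] yields q₁ = (89 − 2·25 + E[c₂])/3 = (89 − 50 + 10.4)/3 = 16.4667.
q₂(low-cost) = (89 − 4 − 16.4667)/2 = 34.2667.

34.27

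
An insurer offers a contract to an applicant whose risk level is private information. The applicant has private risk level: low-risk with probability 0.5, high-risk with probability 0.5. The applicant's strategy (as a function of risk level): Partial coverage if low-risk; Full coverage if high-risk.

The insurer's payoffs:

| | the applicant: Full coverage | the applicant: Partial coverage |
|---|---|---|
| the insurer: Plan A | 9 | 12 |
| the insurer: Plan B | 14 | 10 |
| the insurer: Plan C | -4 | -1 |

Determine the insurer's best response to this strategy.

Plan B

E[Plan A] = 0.5·(12) + 0.5·(9) = 10.5
E[Plan B] = 0.5·(10) + 0.5·(14) = 12
E[Plan C] = 0.5·(-1) + 0.5·(-4) = -2.5
Best response: Plan B (12 is the largest).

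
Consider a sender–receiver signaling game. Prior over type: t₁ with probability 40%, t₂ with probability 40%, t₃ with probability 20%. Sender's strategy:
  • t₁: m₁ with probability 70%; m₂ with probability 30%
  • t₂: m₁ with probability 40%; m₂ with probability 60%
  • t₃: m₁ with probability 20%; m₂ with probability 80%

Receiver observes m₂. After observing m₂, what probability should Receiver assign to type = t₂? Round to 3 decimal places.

0.462

Apply Bayes' rule using the sender's strategy as the likelihood.
P(m₂) = 0.4·0.3 + 0.4·0.6 + 0.2·0.8 = 0.52
P(t₂ | m₂) = (0.4·0.6) / 0.52 = 0.24 / 0.52 = 0.461538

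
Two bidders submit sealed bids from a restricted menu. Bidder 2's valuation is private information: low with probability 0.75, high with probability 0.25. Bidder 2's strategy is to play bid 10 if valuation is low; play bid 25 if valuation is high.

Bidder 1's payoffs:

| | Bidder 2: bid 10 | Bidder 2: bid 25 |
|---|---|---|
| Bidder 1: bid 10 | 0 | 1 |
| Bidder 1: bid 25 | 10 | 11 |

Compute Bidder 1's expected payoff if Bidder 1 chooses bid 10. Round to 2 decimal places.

E[bid 10] = 0.75·0 + 0.25·1 = 0 + 0.25 = 0.25

0.25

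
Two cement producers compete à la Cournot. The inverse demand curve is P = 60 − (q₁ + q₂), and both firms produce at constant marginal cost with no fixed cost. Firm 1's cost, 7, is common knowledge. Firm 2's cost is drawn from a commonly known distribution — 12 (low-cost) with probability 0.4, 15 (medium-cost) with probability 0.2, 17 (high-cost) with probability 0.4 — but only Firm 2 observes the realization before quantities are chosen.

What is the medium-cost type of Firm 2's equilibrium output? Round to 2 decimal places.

12.40

Firm 2 with cost c maximizes (60 − (q₁+q₂) − c)·q₂, giving q₂(c) = (60 − c − q₁)/2.
E[c₂] = 0.4·12 + 0.2·15 + 0.4·17 = 14.6
Firm 1's FOC against E[q₂] yields q₁ = (60 − 2·7 + E[c₂])/3 = (60 − 14 + 14.6)/3 = 20.2.
q₂(medium-cost) = (60 − 15 − 20.2)/2 = 12.4.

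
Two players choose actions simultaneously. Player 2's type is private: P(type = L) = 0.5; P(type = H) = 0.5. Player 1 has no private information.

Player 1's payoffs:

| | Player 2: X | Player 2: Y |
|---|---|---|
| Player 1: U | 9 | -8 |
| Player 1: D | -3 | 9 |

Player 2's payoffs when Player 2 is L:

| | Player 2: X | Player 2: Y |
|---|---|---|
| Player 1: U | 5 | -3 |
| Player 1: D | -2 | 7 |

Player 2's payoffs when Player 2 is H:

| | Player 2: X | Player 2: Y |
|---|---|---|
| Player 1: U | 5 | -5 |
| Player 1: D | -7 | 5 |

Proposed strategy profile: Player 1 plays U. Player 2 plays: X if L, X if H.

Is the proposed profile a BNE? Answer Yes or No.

Yes

Player 1 plays U: E[U] = 0.5·(9) + 0.5·(9) = 9; E[D] = -3. Best-responding. ✓
Player 2 (type L), facing U: X gives 5, Y gives -3. Proposed X is best. ✓
Player 2 (type H), facing U: X gives 5, Y gives -5. Proposed X is best. ✓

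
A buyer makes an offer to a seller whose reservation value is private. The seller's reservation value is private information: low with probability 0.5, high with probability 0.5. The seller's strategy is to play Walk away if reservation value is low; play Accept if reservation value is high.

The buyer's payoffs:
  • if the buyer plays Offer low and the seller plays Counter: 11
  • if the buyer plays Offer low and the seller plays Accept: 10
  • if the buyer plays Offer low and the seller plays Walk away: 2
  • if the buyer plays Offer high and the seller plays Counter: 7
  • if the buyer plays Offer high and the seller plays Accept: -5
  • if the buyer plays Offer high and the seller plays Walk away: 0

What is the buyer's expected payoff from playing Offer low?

E[Offer low] = 0.5·2 + 0.5·10 = 1 + 5 = 6

6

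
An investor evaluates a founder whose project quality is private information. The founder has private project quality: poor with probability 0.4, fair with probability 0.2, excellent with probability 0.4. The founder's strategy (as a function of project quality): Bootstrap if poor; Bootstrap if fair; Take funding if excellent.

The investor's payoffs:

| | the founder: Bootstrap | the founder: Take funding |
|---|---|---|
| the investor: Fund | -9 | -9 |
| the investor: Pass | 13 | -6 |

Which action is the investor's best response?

Pass

E[Fund] = 0.4·(-9) + 0.2·(-9) + 0.4·(-9) = -9
E[Pass] = 0.4·(13) + 0.2·(13) + 0.4·(-6) = 5.4
Best response: Pass (5.4 is the largest).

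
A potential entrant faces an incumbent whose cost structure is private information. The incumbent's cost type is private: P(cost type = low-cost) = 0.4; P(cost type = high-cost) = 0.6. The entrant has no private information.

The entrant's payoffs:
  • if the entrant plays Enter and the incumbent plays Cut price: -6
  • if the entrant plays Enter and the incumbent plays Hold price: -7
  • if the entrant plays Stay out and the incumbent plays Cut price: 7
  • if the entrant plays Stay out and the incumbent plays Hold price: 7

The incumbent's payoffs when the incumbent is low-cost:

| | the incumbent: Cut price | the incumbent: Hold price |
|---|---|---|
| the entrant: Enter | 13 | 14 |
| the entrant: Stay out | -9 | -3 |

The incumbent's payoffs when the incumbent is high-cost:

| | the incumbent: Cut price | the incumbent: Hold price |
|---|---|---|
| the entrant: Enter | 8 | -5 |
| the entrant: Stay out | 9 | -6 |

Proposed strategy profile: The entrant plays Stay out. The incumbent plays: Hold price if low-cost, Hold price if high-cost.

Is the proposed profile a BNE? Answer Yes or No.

No

The entrant plays Stay out: E[Stay out] = 0.4·(7) + 0.6·(7) = 7; E[Enter] = -7. Best-responding. ✓
The incumbent (cost type low-cost), facing Stay out: Cut price gives -9, Hold price gives -3. Proposed Hold price is best. ✓
The incumbent (cost type high-cost), facing Stay out: Cut price gives 9, Hold price gives -6. Proposed Hold price is not best — profitable deviation exists. ✗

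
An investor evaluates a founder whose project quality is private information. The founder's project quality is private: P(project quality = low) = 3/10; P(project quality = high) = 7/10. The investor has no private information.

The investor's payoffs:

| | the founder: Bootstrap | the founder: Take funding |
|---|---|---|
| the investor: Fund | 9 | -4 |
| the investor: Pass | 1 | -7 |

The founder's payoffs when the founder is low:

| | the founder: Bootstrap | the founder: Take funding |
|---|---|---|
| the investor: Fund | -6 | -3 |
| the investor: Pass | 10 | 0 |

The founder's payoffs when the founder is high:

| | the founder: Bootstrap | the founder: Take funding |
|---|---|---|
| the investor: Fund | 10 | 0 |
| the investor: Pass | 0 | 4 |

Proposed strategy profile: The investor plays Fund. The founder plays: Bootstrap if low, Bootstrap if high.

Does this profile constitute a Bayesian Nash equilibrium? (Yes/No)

No

The investor plays Fund: E[Fund] = 3/10·(9) + 7/10·(9) = 9; E[Pass] = 1. Best-responding. ✓
The founder (project quality low), facing Fund: Bootstrap gives -6, Take funding gives -3. Proposed Bootstrap is not best — profitable deviation exists. ✗
The founder (project quality high), facing Fund: Bootstrap gives 10, Take funding gives 0. Proposed Bootstrap is best. ✓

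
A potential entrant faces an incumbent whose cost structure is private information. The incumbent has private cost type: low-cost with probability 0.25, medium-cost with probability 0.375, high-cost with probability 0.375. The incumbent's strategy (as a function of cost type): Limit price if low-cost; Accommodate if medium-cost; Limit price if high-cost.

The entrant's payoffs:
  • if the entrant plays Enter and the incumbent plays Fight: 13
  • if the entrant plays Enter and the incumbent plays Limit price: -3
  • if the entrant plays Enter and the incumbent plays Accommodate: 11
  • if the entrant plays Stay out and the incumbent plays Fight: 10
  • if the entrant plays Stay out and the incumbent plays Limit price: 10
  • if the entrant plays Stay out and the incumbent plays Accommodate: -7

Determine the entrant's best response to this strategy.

Compute the entrant's expected payoff for each action, taking the expectation over the incumbent's type.
E[Enter] = 0.25·(-3) + 0.375·(11) + 0.375·(-3) = 2.25
E[Stay out] = 0.25·(10) + 0.375·(-7) + 0.375·(10) = 3.625
Best response: Stay out (3.625 is the largest).

Stay out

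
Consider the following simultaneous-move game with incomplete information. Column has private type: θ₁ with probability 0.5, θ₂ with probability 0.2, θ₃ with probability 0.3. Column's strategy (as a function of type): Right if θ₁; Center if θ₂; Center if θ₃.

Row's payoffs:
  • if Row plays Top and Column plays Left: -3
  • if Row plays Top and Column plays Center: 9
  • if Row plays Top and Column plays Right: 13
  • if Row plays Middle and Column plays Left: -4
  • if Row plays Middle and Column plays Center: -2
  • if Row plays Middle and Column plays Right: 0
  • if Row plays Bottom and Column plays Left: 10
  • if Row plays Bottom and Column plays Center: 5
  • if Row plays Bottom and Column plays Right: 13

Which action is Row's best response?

E[Top] = 0.5·(13) + 0.2·(9) + 0.3·(9) = 11
E[Middle] = 0.5·(0) + 0.2·(-2) + 0.3·(-2) = -1
E[Bottom] = 0.5·(13) + 0.2·(5) + 0.3·(5) = 9
Best response: Top (11 is the largest).

Top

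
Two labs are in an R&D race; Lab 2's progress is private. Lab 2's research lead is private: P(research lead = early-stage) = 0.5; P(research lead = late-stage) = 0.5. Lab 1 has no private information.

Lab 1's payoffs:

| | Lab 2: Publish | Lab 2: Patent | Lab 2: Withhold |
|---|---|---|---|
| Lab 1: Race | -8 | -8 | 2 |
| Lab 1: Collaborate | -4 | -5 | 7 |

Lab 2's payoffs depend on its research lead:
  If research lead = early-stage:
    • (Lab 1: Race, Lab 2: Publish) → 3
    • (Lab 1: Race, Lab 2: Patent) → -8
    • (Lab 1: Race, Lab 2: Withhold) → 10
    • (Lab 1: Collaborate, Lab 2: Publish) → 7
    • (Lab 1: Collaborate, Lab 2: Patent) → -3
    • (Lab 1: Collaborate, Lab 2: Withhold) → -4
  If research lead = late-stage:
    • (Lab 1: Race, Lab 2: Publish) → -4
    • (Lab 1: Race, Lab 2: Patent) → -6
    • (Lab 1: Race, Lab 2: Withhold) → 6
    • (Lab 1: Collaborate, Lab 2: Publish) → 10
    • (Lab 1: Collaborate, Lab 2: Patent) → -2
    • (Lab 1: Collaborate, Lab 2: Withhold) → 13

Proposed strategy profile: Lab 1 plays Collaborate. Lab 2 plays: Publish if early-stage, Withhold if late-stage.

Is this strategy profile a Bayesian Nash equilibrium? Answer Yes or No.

Yes

Lab 1 plays Collaborate: E[Collaborate] = 0.5·(-4) + 0.5·(7) = 1.5; E[Race] = -3. Best-responding. ✓
Lab 2 (research lead early-stage), facing Collaborate: Publish gives 7, Patent gives -3, Withhold gives -4. Proposed Publish is best. ✓
Lab 2 (research lead late-stage), facing Collaborate: Publish gives 10, Patent gives -2, Withhold gives 13. Proposed Withhold is best. ✓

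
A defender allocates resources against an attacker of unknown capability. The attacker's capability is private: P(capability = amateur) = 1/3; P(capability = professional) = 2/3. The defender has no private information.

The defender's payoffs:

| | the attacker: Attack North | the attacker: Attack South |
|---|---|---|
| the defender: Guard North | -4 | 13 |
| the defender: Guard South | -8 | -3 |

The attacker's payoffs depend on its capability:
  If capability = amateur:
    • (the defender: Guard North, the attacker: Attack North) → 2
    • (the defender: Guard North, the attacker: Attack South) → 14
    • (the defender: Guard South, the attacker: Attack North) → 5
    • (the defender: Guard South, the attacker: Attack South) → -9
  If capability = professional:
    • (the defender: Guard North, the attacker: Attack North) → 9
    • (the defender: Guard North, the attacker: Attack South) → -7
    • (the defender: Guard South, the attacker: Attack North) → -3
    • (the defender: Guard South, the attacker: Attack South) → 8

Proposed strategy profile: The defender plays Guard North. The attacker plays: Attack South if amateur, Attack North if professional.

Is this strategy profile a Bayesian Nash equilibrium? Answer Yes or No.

Yes

A profile is a BNE iff every type of every player is best-responding given beliefs about the other side.
The defender plays Guard North: E[Guard North] = 1/3·(13) + 2/3·(-4) = 5/3; E[Guard South] = -19/3. Best-responding. ✓
The attacker (capability amateur), facing Guard North: Attack North gives 2, Attack South gives 14. Proposed Attack South is best. ✓
The attacker (capability professional), facing Guard North: Attack North gives 9, Attack South gives -7. Proposed Attack North is best. ✓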